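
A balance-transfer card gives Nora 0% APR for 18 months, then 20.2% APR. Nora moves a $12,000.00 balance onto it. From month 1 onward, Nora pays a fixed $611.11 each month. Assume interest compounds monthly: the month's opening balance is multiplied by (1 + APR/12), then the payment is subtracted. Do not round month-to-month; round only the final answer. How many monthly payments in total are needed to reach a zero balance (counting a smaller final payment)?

20 months

Promo months 1–18 at r₀ = 0%/12 = 0; months 19+ at r₁ = 20.2%/12 = 0.0168333.
After month 18 (no interest yet): B = $12,000.00 − 18·$611.11 = $1,000.02.
Then at r₁ with $611.11/mo: n₂ = −ln(1 − r₁·B/P)/ln(1+r₁) ≈ 1.67 → 2 more payments.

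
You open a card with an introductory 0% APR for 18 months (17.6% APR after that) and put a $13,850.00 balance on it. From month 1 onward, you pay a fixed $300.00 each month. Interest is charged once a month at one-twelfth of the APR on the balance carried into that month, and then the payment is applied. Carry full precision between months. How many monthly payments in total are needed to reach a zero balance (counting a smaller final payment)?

55 payments

Promo months 1–18 at r₀ = 0%/12 = 0; months 19+ at r₁ = 17.6%/12 = 0.0146667.
After month 18 (no interest yet): B = $13,850.00 − 18·$300.00 = $8,450.00.
Then at r₁ with $300.00/mo: n₂ = −ln(1 − r₁·B/P)/ln(1+r₁) ≈ 36.60 → 37 more payments.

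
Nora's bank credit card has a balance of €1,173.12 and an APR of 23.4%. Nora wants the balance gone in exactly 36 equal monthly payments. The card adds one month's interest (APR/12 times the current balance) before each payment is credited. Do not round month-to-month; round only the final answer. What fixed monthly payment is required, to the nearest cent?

€45.66

Monthly rate r = 23.4%/12 = 1.95% = 0.0195.
Level-payment amortization: P = B₀·r / (1 − (1+r)^(−n)) = 1173.12·0.0195 / (1 − 1.0195^(−36)).
Denominator 1 − (1+r)^(−36) = 0.501046911.
P = 22.8758 / 0.501046911 ≈ 45.66.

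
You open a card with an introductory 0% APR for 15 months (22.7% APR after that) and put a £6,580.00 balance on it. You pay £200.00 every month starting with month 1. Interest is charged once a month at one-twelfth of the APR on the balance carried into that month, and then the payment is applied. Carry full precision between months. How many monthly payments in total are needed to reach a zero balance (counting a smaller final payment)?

Promo months 1–15 at r₀ = 0%/12 = 0; months 16+ at r₁ = 22.7%/12 = 0.0189167.
After month 15 (no interest yet): B = £6,580.00 − 15·£200.00 = £3,580.00.
Then at r₁ with £200.00/mo: n₂ = −ln(1 − r₁·B/P)/ln(1+r₁) ≈ 22.06 → 23 more payments.

38 payments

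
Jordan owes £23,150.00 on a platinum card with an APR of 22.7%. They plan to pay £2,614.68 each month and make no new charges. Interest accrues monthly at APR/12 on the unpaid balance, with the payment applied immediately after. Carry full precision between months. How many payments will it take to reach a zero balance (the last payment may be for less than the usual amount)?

10 payments

Monthly rate r = 22.7%/12 = 1.89167% = 0.0189167.
Recurrence: B ← B·(1+r) − £2,614.68.
Month 1: interest £437.92; balance after payment £20,973.24.
Month 2: interest £396.74; balance after payment £18,755.30.
Closed form: n = −ln(1 − rB₀/P)/ln(1+r) = −ln(0.83251)/ln(1.01892) ≈ 9.781, so the balance reaches zero during payment 10.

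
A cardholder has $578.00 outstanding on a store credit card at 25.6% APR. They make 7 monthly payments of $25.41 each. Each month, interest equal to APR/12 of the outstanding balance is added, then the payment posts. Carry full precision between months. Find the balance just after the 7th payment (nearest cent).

Monthly rate r = 25.6%/12 = 2.13333% = 0.0213333.
Each month: B ← B·(1+r) − $25.41.
Month 1: interest $12.33; balance after payment $564.92.
Month 2: interest $12.05; balance after payment $551.56.
Month 3: interest $11.77; balance after payment $537.92.
Month 4: interest $11.48; balance after payment $523.98.
Month 5: interest $11.18; balance after payment $509.75.
Month 6: interest $10.87; balance after payment $495.22.
Month 7: interest $10.56; balance after payment $480.37.

$480.37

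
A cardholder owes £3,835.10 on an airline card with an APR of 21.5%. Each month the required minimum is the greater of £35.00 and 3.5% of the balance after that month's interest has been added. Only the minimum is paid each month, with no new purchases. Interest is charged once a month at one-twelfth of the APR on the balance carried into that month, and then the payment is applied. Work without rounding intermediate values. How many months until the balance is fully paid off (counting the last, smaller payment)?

116 months

Monthly rate r = 21.5%/12 = 1.79167% = 0.0179167.
While 3.5% of the post-interest balance exceeds £35.00, each month B ← (B·(1+r))·(1 − 0.035), i.e. B shrinks by the factor (1+r)·0.965 = 0.98229.
This holds for months 1–77. Entering month 78 the balance is £968.77; 3.5% of the post-interest balance is now below £35.00, so the flat £35.00 minimum applies from here.
From month 78 a fixed £35.00 at rate r clears £968.77 in 39 more payments. Total: 77 + 39 = 116 months.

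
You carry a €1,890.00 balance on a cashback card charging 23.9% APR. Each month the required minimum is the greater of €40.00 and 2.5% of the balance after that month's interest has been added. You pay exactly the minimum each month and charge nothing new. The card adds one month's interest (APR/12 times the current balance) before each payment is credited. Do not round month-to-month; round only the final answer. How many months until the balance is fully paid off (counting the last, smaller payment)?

111 months

Monthly rate r = 23.9%/12 = 1.99167% = 0.0199167.
While 2.5% of the post-interest balance exceeds €40.00, each month B ← (B·(1+r))·(1 − 0.025), i.e. B shrinks by the factor (1+r)·0.975 = 0.99442.
This holds for months 1–34. Entering month 35 the balance is €1,562.49; 2.5% of the post-interest balance is now below €40.00, so the flat €40.00 minimum applies from here.
From month 35 a fixed €40.00 at rate r clears €1,562.49 in 77 more payments. Total: 34 + 77 = 111 months.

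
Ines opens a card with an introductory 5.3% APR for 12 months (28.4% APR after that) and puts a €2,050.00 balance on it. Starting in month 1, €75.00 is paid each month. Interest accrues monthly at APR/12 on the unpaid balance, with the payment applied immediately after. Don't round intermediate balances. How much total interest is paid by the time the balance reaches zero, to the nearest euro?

€440

Promo months 1–12 at r₀ = 5.3%/12 = 0.00441667; months 13+ at r₁ = 28.4%/12 = 0.0236667.
After month 12: iterate B ← B·(1+r₀) − €75.00 for 12 months → €1,239.14.
Then at r₁ with €75.00/mo: n₂ = −ln(1 − r₁·B/P)/ln(1+r₁) ≈ 21.20 → 22 more payments.
Total paid = 33·€75.00 + €15.39 = €2,490.39; interest = €2,490.39 − €2,050.00 = €440.39.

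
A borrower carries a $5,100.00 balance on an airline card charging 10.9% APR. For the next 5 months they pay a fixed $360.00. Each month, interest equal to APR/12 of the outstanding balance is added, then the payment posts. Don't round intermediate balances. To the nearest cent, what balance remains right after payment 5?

Monthly rate r = 10.9%/12 = 0.908333% = 0.00908333.
Each month: B ← B·(1+r) − $360.00.
Month 1: interest $46.33; balance after payment $4,786.32.
Month 2: interest $43.48; balance after payment $4,469.80.
Month 3: interest $40.60; balance after payment $4,150.40.
Month 4: interest $37.70; balance after payment $3,828.10.
Month 5: interest $34.77; balance after payment $3,502.87.

$3,502.87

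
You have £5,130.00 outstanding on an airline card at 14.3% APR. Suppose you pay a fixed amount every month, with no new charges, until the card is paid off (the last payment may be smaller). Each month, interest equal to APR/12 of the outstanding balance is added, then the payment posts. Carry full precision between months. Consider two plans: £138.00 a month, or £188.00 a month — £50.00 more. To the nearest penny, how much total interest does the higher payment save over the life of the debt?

Monthly rate r = 14.3%/12 = 1.19167% = 0.0119167.
At £138.00/mo: n = ⌈−ln(1 − rB₀/P)/ln(1+r)⌉ = 50 payments (last £55.01); total interest = total paid − £5,130.00 = £1,687.01.
At £188.00/mo: 34 payments (last £37.84); total interest £1,111.84.
Interest saved = £1,687.01 − £1,111.84 = £575.17.

£575.17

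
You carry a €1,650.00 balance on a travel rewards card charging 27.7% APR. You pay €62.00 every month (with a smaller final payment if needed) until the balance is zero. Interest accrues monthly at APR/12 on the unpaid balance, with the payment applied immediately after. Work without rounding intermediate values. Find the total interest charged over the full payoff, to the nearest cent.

Monthly rate r = 27.7%/12 = 2.30833% = 0.0230833.
Payoff takes n = ⌈−ln(1 − rB₀/P)/ln(1+r)⌉ = ⌈41.748⌉ = 42 payments; the last is €46.52.
Total paid = 41·€62.00 + €46.52 = €2,588.52.
Total interest = total paid − principal = €2,588.52 − €1,650.00 = €938.52.

€938.52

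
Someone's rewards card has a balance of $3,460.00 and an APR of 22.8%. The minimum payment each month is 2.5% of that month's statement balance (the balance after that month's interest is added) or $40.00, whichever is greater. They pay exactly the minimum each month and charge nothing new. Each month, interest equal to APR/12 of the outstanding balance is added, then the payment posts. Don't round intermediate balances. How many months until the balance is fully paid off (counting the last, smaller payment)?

Monthly rate r = 22.8%/12 = 1.9% = 0.019.
While 2.5% of the post-interest balance exceeds $40.00, each month B ← (B·(1+r))·(1 − 0.025), i.e. B shrinks by the factor (1+r)·0.975 = 0.99352.
This holds for months 1–122. Entering month 123 the balance is $1,566.35; 2.5% of the post-interest balance is now below $40.00, so the flat $40.00 minimum applies from here.
From month 123 a fixed $40.00 at rate r clears $1,566.35 in 73 more payments. Total: 122 + 73 = 195 months.

195 months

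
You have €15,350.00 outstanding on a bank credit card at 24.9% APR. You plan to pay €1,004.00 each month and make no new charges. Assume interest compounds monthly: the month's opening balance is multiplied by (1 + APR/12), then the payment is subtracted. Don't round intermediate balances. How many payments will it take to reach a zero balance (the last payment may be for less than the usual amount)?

19 months

Monthly rate r = 24.9%/12 = 2.075% = 0.02075.
Recurrence: B ← B·(1+r) − €1,004.00.
Month 1: interest €318.51; balance after payment €14,664.51.
Month 2: interest €304.29; balance after payment €13,964.80.
Closed form: n = −ln(1 − rB₀/P)/ln(1+r) = −ln(0.68276)/ln(1.02075) ≈ 18.581, so the balance reaches zero during payment 19.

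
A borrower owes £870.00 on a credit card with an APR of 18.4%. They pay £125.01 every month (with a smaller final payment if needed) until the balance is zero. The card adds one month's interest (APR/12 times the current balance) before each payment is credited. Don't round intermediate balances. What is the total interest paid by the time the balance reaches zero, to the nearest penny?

£57.28

Monthly rate r = 18.4%/12 = 1.53333% = 0.0153333.
Payoff takes n = ⌈−ln(1 − rB₀/P)/ln(1+r)⌉ = ⌈7.416⌉ = 8 payments; the last is £52.21.
Total paid = 7·£125.01 + £52.21 = £927.28.
Total interest = total paid − principal = £927.28 − £870.00 = £57.28.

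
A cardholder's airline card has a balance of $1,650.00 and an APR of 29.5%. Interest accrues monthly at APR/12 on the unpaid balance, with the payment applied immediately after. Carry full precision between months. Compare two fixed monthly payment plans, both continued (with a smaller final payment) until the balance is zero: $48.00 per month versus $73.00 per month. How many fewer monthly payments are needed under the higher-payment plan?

43 fewer payments

Monthly rate r = 29.5%/12 = 2.45833% = 0.0245833.
At $48.00/mo: n = ⌈−ln(1 − rB₀/P)/ln(1+r)⌉ = 77 payments (last $37.51); total interest = total paid − $1,650.00 = $2,035.51.
At $73.00/mo: 34 payments (last $29.39); total interest $788.39.
Payments saved = 77 − 34 = 43.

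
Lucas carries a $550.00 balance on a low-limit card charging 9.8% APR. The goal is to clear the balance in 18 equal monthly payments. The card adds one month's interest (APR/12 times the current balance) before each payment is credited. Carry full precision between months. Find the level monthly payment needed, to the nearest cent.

$32.98

Monthly rate r = 9.8%/12 = 0.816667% = 0.00816667.
Level-payment amortization: P = B₀·r / (1 − (1+r)^(−n)) = 550.00·0.00816667 / (1 − 1.00817^(−18)).
Denominator 1 − (1+r)^(−18) = 0.136190481.
P = 4.49167 / 0.136190481 ≈ 32.98.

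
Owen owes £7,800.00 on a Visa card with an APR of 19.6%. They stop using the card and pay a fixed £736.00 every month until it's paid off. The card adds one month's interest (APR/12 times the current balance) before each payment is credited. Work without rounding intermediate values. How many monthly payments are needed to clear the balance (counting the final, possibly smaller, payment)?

12 payments

Monthly rate r = 19.6%/12 = 1.63333% = 0.0163333.
Recurrence: B ← B·(1+r) − £736.00.
Month 1: interest £127.40; balance after payment £7,191.40.
Month 2: interest £117.46; balance after payment £6,572.86.
Closed form: n = −ln(1 − rB₀/P)/ln(1+r) = −ln(0.8269)/ln(1.01633) ≈ 11.732, so the balance reaches zero during payment 12.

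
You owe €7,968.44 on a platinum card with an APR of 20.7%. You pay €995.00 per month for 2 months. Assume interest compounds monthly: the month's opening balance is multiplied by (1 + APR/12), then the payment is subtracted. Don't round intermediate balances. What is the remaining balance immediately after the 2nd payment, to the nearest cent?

Monthly rate r = 20.7%/12 = 1.725% = 0.01725.
Each month: B ← B·(1+r) − €995.00.
Month 1: interest €137.46; balance after payment €7,110.90.
Month 2: interest €122.66; balance after payment €6,238.56.

€6,238.56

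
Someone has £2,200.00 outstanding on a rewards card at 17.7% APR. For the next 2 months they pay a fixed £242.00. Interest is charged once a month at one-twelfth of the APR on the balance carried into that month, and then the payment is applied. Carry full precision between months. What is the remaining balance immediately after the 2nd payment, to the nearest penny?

Monthly rate r = 17.7%/12 = 1.475% = 0.01475.
Each month: B ← B·(1+r) − £242.00.
Month 1: interest £32.45; balance after payment £1,990.45.
Month 2: interest £29.36; balance after payment £1,777.81.

£1,777.81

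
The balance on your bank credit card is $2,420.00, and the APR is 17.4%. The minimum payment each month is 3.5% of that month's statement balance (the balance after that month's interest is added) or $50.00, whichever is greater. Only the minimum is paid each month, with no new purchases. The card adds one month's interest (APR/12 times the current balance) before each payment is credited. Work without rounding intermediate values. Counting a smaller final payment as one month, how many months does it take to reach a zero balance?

Monthly rate r = 17.4%/12 = 1.45% = 0.0145.
While 3.5% of the post-interest balance exceeds $50.00, each month B ← (B·(1+r))·(1 − 0.035), i.e. B shrinks by the factor (1+r)·0.965 = 0.97899.
This holds for months 1–26. Entering month 27 the balance is $1,393.41; 3.5% of the post-interest balance is now below $50.00, so the flat $50.00 minimum applies from here.
From month 27 a fixed $50.00 at rate r clears $1,393.41 in 36 more payments. Total: 26 + 36 = 62 months.

62 months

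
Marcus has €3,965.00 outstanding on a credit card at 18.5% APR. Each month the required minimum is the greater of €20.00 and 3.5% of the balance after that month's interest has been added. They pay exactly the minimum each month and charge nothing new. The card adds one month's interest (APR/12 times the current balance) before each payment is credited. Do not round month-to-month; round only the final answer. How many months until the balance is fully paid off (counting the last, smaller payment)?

134 months

Monthly rate r = 18.5%/12 = 1.54167% = 0.0154167.
While 3.5% of the post-interest balance exceeds €20.00, each month B ← (B·(1+r))·(1 − 0.035), i.e. B shrinks by the factor (1+r)·0.965 = 0.97988.
This holds for months 1–97. Entering month 98 the balance is €551.94; 3.5% of the post-interest balance is now below €20.00, so the flat €20.00 minimum applies from here.
From month 98 a fixed €20.00 at rate r clears €551.94 in 37 more payments. Total: 97 + 37 = 134 months.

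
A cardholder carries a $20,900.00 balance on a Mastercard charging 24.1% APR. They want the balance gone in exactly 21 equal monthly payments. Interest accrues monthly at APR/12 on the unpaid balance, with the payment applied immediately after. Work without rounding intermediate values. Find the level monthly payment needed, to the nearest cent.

$1,229.63

Monthly rate r = 24.1%/12 = 2.00833% = 0.0200833.
Level-payment amortization: P = B₀·r / (1 − (1+r)^(−n)) = 20900.00·0.0200833 / (1 − 1.02008^(−21)).
Denominator 1 − (1+r)^(−21) = 0.341355135.
P = 419.742 / 0.341355135 ≈ 1229.63.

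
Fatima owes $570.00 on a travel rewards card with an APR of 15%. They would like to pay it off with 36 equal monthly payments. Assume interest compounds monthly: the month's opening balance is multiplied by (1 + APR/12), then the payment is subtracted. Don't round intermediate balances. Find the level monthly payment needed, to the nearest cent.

$19.76

Monthly rate r = 15%/12 = 1.25% = 0.0125.
Level-payment amortization: P = B₀·r / (1 − (1+r)^(−n)) = 570.00·0.0125 / (1 − 1.0125^(−36)).
Denominator 1 − (1+r)^(−36) = 0.360590842.
P = 7.125 / 0.360590842 ≈ 19.76.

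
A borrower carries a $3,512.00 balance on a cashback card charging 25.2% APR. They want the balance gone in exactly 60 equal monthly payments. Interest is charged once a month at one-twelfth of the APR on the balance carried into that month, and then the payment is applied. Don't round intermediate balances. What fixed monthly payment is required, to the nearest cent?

$103.49

Monthly rate r = 25.2%/12 = 2.1% = 0.021.
Level-payment amortization: P = B₀·r / (1 − (1+r)^(−n)) = 3512.00·0.021 / (1 − 1.021^(−60)).
Denominator 1 − (1+r)^(−60) = 0.712620705.
P = 73.752 / 0.712620705 ≈ 103.49.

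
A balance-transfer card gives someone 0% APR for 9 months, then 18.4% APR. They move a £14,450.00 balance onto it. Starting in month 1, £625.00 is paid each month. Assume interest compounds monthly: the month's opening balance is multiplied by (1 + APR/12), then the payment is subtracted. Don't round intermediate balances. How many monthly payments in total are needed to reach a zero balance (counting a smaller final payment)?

26 months

Promo months 1–9 at r₀ = 0%/12 = 0; months 10+ at r₁ = 18.4%/12 = 0.0153333.
After month 9 (no interest yet): B = £14,450.00 − 9·£625.00 = £8,825.00.
Then at r₁ with £625.00/mo: n₂ = −ln(1 − r₁·B/P)/ln(1+r₁) ≈ 16.03 → 17 more payments.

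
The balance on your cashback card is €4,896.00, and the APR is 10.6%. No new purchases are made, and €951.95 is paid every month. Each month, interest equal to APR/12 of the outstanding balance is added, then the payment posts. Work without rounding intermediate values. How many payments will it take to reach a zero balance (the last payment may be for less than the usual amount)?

6 payments

Monthly rate r = 10.6%/12 = 0.883333% = 0.00883333.
Recurrence: B ← B·(1+r) − €951.95.
Month 1: interest €43.25; balance after payment €3,987.30.
Month 2: interest €35.22; balance after payment €3,070.57.
Month 3: interest €27.12; balance after payment €2,145.74.
Month 4: interest €18.95; balance after payment €1,212.75.
Month 5: interest €10.71; balance after payment €271.51.
Month 6: interest €2.40; balance after payment €0.00.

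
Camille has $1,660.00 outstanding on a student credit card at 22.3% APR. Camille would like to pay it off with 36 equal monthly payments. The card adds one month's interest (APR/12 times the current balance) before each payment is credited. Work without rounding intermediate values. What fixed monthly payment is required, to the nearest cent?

$63.65

Monthly rate r = 22.3%/12 = 1.85833% = 0.0185833.
Level-payment amortization: P = B₀·r / (1 − (1+r)^(−n)) = 1660.00·0.0185833 / (1 − 1.01858^(−36)).
Denominator 1 − (1+r)^(−36) = 0.48462466.
P = 30.8483 / 0.48462466 ≈ 63.65.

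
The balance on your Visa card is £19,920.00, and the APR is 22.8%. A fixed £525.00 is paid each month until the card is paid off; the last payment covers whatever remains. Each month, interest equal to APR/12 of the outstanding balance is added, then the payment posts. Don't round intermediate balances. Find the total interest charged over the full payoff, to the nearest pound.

£15,679

Monthly rate r = 22.8%/12 = 1.9% = 0.019.
Payoff takes n = ⌈−ln(1 − rB₀/P)/ln(1+r)⌉ = ⌈67.806⌉ = 68 payments; the last is £424.16.
Total paid = 67·£525.00 + £424.16 = £35,599.16.
Total interest = total paid − principal = £35,599.16 − £19,920.00 = £15,679.16.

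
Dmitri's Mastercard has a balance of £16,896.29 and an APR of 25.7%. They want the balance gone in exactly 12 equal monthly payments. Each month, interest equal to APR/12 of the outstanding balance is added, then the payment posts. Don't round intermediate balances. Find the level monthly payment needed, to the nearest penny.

£1,611.64

Monthly rate r = 25.7%/12 = 2.14167% = 0.0214167.
Level-payment amortization: P = B₀·r / (1 − (1+r)^(−n)) = 16896.29·0.0214167 / (1 − 1.02142^(−12)).
Denominator 1 − (1+r)^(−12) = 0.224530503.
P = 361.862 / 0.224530503 ≈ 1611.64.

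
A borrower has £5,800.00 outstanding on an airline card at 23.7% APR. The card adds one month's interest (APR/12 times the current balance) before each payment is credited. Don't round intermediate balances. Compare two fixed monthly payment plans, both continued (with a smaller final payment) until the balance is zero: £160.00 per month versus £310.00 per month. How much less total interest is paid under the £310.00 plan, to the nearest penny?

£2,984.50

Monthly rate r = 23.7%/12 = 1.975% = 0.01975.
At £160.00/mo: n = ⌈−ln(1 − rB₀/P)/ln(1+r)⌉ = 65 payments (last £56.65); total interest = total paid − £5,800.00 = £4,496.65.
At £310.00/mo: 24 payments (last £182.15); total interest £1,512.15.
Interest saved = £4,496.65 − £1,512.15 = £2,984.50.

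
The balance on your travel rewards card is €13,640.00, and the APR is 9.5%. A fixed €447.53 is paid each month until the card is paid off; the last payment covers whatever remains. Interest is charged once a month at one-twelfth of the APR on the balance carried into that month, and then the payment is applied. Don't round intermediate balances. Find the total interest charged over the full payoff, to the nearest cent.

Monthly rate r = 9.5%/12 = 0.791667% = 0.00791667.
Payoff takes n = ⌈−ln(1 − rB₀/P)/ln(1+r)⌉ = ⌈35.018⌉ = 36 payments; the last is €7.97.
Total paid = 35·€447.53 + €7.97 = €15,671.52.
Total interest = total paid − principal = €15,671.52 − €13,640.00 = €2,031.52.

€2,031.52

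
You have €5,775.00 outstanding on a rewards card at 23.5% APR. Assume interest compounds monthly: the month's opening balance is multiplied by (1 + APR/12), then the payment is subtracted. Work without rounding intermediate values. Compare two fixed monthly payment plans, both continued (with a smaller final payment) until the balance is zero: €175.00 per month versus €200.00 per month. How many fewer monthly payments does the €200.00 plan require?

Monthly rate r = 23.5%/12 = 1.95833% = 0.0195833.
At €175.00/mo: n = ⌈−ln(1 − rB₀/P)/ln(1+r)⌉ = 54 payments (last €102.20); total interest = total paid − €5,775.00 = €3,602.20.
At €200.00/mo: 43 payments (last €195.34); total interest €2,820.34.
Payments saved = 54 − 43 = 11.

11 fewer payments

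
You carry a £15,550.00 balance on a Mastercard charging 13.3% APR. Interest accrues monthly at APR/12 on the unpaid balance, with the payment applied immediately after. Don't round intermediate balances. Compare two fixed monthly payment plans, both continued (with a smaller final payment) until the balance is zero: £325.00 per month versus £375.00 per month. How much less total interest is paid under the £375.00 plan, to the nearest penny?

£1,343.05

Monthly rate r = 13.3%/12 = 1.10833% = 0.0110833.
At £325.00/mo: n = ⌈−ln(1 − rB₀/P)/ln(1+r)⌉ = 69 payments (last £181.17); total interest = total paid − £15,550.00 = £6,731.17.
At £375.00/mo: 56 payments (last £313.12); total interest £5,388.12.
Interest saved = £6,731.17 − £5,388.12 = £1,343.05.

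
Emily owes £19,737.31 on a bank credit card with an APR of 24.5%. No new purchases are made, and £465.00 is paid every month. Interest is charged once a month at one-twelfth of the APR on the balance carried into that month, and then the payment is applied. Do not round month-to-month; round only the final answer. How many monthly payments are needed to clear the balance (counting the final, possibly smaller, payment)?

Monthly rate r = 24.5%/12 = 2.04167% = 0.0204167.
Recurrence: B ← B·(1+r) − £465.00.
Month 1: interest £402.97; balance after payment £19,675.28.
Month 2: interest £401.70; balance after payment £19,611.98.
Closed form: n = −ln(1 − rB₀/P)/ln(1+r) = −ln(0.1334)/ln(1.02042) ≈ 99.669, so the balance reaches zero during payment 100.

100 months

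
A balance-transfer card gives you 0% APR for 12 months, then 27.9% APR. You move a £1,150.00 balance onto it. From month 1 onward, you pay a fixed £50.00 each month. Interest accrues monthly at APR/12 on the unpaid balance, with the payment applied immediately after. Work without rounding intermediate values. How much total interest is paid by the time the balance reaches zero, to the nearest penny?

£92.65

Promo months 1–12 at r₀ = 0%/12 = 0; months 13+ at r₁ = 27.9%/12 = 0.02325.
After month 12 (no interest yet): B = £1,150.00 − 12·£50.00 = £550.00.
Then at r₁ with £50.00/mo: n₂ = −ln(1 − r₁·B/P)/ln(1+r₁) ≈ 12.85 → 13 more payments.
Total paid = 24·£50.00 + £42.65 = £1,242.65; interest = £1,242.65 − £1,150.00 = £92.65.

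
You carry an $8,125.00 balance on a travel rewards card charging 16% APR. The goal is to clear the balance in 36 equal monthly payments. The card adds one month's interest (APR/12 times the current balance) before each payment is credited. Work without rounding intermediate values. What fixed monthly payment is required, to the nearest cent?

$285.65

Monthly rate r = 16%/12 = 1.33333% = 0.0133333.
Level-payment amortization: P = B₀·r / (1 − (1+r)^(−n)) = 8125.00·0.0133333 / (1 − 1.01333^(−36)).
Denominator 1 − (1+r)^(−36) = 0.379250812.
P = 108.333 / 0.379250812 ≈ 285.65.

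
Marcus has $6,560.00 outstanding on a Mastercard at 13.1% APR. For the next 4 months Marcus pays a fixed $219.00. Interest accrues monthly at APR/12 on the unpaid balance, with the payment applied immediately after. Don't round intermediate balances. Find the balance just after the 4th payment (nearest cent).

Monthly rate r = 13.1%/12 = 1.09167% = 0.0109167.
Each month: B ← B·(1+r) − $219.00.
Month 1: interest $71.61; balance after payment $6,412.61.
Month 2: interest $70.00; balance after payment $6,263.62.
Month 3: interest $68.38; balance after payment $6,113.00.
Month 4: interest $66.73; balance after payment $5,960.73.

$5,960.73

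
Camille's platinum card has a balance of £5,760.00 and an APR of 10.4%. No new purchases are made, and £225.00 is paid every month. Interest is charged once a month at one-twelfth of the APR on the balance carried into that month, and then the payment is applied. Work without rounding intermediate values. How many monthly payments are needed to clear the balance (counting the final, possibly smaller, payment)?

30 months

Monthly rate r = 10.4%/12 = 0.866667% = 0.00866667.
Recurrence: B ← B·(1+r) − £225.00.
Month 1: interest £49.92; balance after payment £5,584.92.
Month 2: interest £48.40; balance after payment £5,408.32.
Closed form: n = −ln(1 − rB₀/P)/ln(1+r) = −ln(0.77813)/ln(1.00867) ≈ 29.070, so the balance reaches zero during payment 30.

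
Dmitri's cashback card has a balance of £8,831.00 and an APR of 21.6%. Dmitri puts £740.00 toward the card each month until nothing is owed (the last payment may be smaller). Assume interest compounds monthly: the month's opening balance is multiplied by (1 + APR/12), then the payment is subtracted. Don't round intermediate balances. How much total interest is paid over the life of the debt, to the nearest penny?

Monthly rate r = 21.6%/12 = 1.8% = 0.018.
Payoff takes n = ⌈−ln(1 − rB₀/P)/ln(1+r)⌉ = ⌈13.555⌉ = 14 payments; the last is £412.62.
Total paid = 13·£740.00 + £412.62 = £10,032.62.
Total interest = total paid − principal = £10,032.62 − £8,831.00 = £1,201.62.

£1,201.62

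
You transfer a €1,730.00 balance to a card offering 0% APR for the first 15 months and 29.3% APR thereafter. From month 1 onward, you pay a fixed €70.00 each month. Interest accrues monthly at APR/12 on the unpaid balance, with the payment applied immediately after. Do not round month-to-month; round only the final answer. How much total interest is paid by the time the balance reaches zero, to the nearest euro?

€106

Promo months 1–15 at r₀ = 0%/12 = 0; months 16+ at r₁ = 29.3%/12 = 0.0244167.
After month 15 (no interest yet): B = €1,730.00 − 15·€70.00 = €680.00.
Then at r₁ with €70.00/mo: n₂ = −ln(1 − r₁·B/P)/ln(1+r₁) ≈ 11.22 → 12 more payments.
Total paid = 26·€70.00 + €15.79 = €1,835.79; interest = €1,835.79 − €1,730.00 = €105.79.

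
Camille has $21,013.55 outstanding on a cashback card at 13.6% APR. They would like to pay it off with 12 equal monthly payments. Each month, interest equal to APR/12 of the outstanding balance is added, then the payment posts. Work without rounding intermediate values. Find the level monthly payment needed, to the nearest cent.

Monthly rate r = 13.6%/12 = 1.13333% = 0.0113333.
Level-payment amortization: P = B₀·r / (1 − (1+r)^(−n)) = 21013.55·0.0113333 / (1 − 1.01133^(−12)).
Denominator 1 − (1+r)^(−12) = 0.126489481.
P = 238.154 / 0.126489481 ≈ 1882.79.

$1,882.79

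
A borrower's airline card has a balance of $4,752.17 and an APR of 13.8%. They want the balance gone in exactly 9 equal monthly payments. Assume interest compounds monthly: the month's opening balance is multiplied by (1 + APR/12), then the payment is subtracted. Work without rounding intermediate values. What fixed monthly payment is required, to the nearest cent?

$558.84

Monthly rate r = 13.8%/12 = 1.15% = 0.0115.
Level-payment amortization: P = B₀·r / (1 − (1+r)^(−n)) = 4752.17·0.0115 / (1 − 1.0115^(−9)).
Denominator 1 − (1+r)^(−9) = 0.0977912889.
P = 54.65 / 0.0977912889 ≈ 558.84.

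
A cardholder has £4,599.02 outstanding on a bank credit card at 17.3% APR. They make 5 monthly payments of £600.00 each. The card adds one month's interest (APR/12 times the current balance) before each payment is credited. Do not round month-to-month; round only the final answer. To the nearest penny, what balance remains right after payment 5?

Monthly rate r = 17.3%/12 = 1.44167% = 0.0144167.
Each month: B ← B·(1+r) − £600.00.
Month 1: interest £66.30; balance after payment £4,065.32.
Month 2: interest £58.61; balance after payment £3,523.93.
Month 3: interest £50.80; balance after payment £2,974.73.
Month 4: interest £42.89; balance after payment £2,417.62.
Month 5: interest £34.85; balance after payment £1,852.47.

£1,852.47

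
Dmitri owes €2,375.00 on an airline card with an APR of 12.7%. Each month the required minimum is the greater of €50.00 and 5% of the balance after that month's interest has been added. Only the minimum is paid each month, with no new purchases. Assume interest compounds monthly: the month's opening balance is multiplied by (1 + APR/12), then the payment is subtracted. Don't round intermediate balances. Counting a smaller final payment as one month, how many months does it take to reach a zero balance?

44 months

Monthly rate r = 12.7%/12 = 1.05833% = 0.0105833.
While 5% of the post-interest balance exceeds €50.00, each month B ← (B·(1+r))·(1 − 0.05), i.e. B shrinks by the factor (1+r)·0.95 = 0.96005.
This holds for months 1–22. Entering month 23 the balance is €968.66; 5% of the post-interest balance is now below €50.00, so the flat €50.00 minimum applies from here.
From month 23 a fixed €50.00 at rate r clears €968.66 in 22 more payments. Total: 22 + 22 = 44 months.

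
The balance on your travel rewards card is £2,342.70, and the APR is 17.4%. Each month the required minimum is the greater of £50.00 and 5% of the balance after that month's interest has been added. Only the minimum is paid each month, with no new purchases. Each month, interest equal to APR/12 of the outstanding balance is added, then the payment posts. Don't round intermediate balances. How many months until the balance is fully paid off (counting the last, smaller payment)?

Monthly rate r = 17.4%/12 = 1.45% = 0.0145.
While 5% of the post-interest balance exceeds £50.00, each month B ← (B·(1+r))·(1 − 0.05), i.e. B shrinks by the factor (1+r)·0.95 = 0.96377.
This holds for months 1–24. Entering month 25 the balance is £966.35; 5% of the post-interest balance is now below £50.00, so the flat £50.00 minimum applies from here.
From month 25 a fixed £50.00 at rate r clears £966.35 in 23 more payments. Total: 24 + 23 = 47 months.

47 months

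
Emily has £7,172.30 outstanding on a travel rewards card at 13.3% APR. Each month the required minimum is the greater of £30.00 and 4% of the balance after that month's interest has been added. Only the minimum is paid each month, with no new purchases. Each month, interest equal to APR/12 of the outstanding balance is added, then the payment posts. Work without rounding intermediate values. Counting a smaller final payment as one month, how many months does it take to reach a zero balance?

Monthly rate r = 13.3%/12 = 1.10833% = 0.0110833.
While 4% of the post-interest balance exceeds £30.00, each month B ← (B·(1+r))·(1 − 0.04), i.e. B shrinks by the factor (1+r)·0.96 = 0.97064.
This holds for months 1–77. Entering month 78 the balance is £723.00; 4% of the post-interest balance is now below £30.00, so the flat £30.00 minimum applies from here.
From month 78 a fixed £30.00 at rate r clears £723.00 in 29 more payments. Total: 77 + 29 = 106 months.

106 months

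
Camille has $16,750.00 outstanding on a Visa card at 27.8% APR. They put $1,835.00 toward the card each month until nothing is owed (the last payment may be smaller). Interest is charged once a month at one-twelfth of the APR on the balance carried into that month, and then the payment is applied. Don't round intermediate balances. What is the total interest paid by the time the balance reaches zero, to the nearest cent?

$2,290.52

Monthly rate r = 27.8%/12 = 2.31667% = 0.0231667.
Payoff takes n = ⌈−ln(1 − rB₀/P)/ln(1+r)⌉ = ⌈10.374⌉ = 11 payments; the last is $690.52.
Total paid = 10·$1,835.00 + $690.52 = $19,040.52.
Total interest = total paid − principal = $19,040.52 − $16,750.00 = $2,290.52.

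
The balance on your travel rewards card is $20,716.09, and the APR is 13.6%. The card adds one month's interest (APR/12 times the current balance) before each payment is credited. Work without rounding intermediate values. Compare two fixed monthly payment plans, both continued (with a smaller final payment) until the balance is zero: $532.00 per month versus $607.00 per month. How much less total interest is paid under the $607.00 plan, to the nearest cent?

$1,141.49

Monthly rate r = 13.6%/12 = 1.13333% = 0.0113333.
At $532.00/mo: n = ⌈−ln(1 − rB₀/P)/ln(1+r)⌉ = 52 payments (last $351.40); total interest = total paid − $20,716.09 = $6,767.31.
At $607.00/mo: 44 payments (last $240.91); total interest $5,625.82.
Interest saved = $6,767.31 − $5,625.82 = $1,141.49.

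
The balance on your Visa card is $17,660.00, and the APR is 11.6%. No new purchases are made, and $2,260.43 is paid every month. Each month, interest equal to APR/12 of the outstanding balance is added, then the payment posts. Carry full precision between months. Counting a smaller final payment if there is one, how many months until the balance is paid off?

9 payments

Monthly rate r = 11.6%/12 = 0.966667% = 0.00966667.
Recurrence: B ← B·(1+r) − $2,260.43.
Month 1: interest $170.71; balance after payment $15,570.28.
Month 2: interest $150.51; balance after payment $13,460.37.
Closed form: n = −ln(1 − rB₀/P)/ln(1+r) = −ln(0.92448)/ln(1.00967) ≈ 8.163, so the balance reaches zero during payment 9.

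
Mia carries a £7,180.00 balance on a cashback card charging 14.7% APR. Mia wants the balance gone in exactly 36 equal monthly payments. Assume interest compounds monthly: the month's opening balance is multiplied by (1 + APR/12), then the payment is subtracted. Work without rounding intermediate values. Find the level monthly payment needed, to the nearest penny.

Monthly rate r = 14.7%/12 = 1.225% = 0.01225.
Level-payment amortization: P = B₀·r / (1 − (1+r)^(−n)) = 7180.00·0.01225 / (1 − 1.01225^(−36)).
Denominator 1 − (1+r)^(−36) = 0.354881162.
P = 87.955 / 0.354881162 ≈ 247.84.

£247.84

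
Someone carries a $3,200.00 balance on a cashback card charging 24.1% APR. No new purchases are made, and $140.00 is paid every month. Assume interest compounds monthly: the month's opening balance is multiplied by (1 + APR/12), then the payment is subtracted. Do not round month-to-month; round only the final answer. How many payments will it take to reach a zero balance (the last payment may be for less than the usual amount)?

Monthly rate r = 24.1%/12 = 2.00833% = 0.0200833.
Recurrence: B ← B·(1+r) − $140.00.
Month 1: interest $64.27; balance after payment $3,124.27.
Month 2: interest $62.75; balance after payment $3,047.01.
Closed form: n = −ln(1 − rB₀/P)/ln(1+r) = −ln(0.54095)/ln(1.02008) ≈ 30.900, so the balance reaches zero during payment 31.

31 payments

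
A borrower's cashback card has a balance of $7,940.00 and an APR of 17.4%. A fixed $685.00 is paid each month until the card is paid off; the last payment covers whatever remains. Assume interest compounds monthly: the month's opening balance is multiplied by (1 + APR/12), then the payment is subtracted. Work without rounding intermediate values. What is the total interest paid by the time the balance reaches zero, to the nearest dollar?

Monthly rate r = 17.4%/12 = 1.45% = 0.0145.
Payoff takes n = ⌈−ln(1 − rB₀/P)/ln(1+r)⌉ = ⌈12.782⌉ = 13 payments; the last is $536.62.
Total paid = 12·$685.00 + $536.62 = $8,756.62.
Total interest = total paid − principal = $8,756.62 − $7,940.00 = $816.62.

$817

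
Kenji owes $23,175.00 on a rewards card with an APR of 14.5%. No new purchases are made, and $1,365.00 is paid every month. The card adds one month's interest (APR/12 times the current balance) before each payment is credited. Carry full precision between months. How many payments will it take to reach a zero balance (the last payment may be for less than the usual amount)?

Monthly rate r = 14.5%/12 = 1.20833% = 0.0120833.
Recurrence: B ← B·(1+r) − $1,365.00.
Month 1: interest $280.03; balance after payment $22,090.03.
Month 2: interest $266.92; balance after payment $20,991.95.
Closed form: n = −ln(1 − rB₀/P)/ln(1+r) = −ln(0.79485)/ln(1.01208) ≈ 19.116, so the balance reaches zero during payment 20.

20 months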